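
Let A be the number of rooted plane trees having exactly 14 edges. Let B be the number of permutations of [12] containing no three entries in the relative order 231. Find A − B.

Rooted ordered trees with n edges are counted by C_n; here n = 14. So A = C_14 = 2674440.
Permutations of [n] avoiding any single length-3 pattern are counted by C_n; here n = 12. So B = C_12 = 208012.
A − B = 2674440 − 208012 = 2466428.

2466428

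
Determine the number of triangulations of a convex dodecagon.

16796

The number of triangulations of a 12-gon is the Catalan number C_10 (index = sides − 2).
C_10 = C_9 · 2(2·9+1)/(9+2) = 4862 · 38/11 = 16796.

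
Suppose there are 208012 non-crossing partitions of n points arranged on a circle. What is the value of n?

12

Non-crossing partitions of [n] are counted by C_n, and C_12 = 208012.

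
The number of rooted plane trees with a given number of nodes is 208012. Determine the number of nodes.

Rooted ordered trees on m nodes are counted by C_{m−1}. Since C_12 = 208012, the index is 12.
So the index is 12, and the number of nodes is 12 + 1 = 13.

13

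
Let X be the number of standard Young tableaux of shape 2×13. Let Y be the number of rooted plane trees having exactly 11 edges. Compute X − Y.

Standard Young tableaux of shape 2×n are counted by C_n; here n = 13. So X = C_13 = 742900.
A rooted plane tree with 11 edges has 12 nodes, and the count is C_11. So Y = C_11 = 58786.
X − Y = 742900 − 58786 = 684114.

684114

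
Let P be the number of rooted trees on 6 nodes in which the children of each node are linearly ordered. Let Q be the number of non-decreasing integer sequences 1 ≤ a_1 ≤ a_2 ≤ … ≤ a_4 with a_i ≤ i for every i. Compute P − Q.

28

A rooted plane tree on 6 nodes has 5 edges, and such trees are counted by C_5. So P = C_5 = 42.
Weakly increasing sequences with a_i ≤ i biject with Dyck paths of semilength 4, so there are C_4. So Q = C_4 = 14.
P − Q = 42 − 14 = 28.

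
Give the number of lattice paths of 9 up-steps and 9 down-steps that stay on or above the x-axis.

4862

A Dyck path with 9 up-steps and 9 down-steps has semilength 9, so there are C_9 of them.
C_9 = C(18,9)/10 = 48620/10 = 4862.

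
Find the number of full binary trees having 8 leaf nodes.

Full binary trees with 8 leaves have 8−1 = 7 internal nodes, so there are C_7 of them.
C_7 = 429.

429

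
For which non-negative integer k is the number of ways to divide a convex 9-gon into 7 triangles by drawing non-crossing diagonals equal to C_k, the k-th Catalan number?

A convex 9-gon is triangulated into 7 triangles, and the number of such triangulations is the Catalan number C_{9−2} = C_7.

7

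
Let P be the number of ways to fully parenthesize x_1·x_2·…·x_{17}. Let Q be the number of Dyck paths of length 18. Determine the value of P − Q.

Bracketing 17 factors into binary products is counted by C_{17−1} = C_16. So P = C_16 = 35357670.
A Dyck path with 9 up-steps and 9 down-steps has semilength 9, so there are C_9 of them. So Q = C_9 = 4862.
P − Q = 35357670 − 4862 = 35352808.

35352808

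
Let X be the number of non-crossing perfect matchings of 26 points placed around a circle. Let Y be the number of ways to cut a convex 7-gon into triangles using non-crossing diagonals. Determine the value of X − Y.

Non-crossing perfect matchings of 2n points on a circle are counted by C_n; with 26 points, n = 13. So X = C_13 = 742900.
Triangulations of a convex m-gon are counted by C_{m−2}; with m = 7 this is C_5. So Y = C_5 = 42.
X − Y = 742900 − 42 = 742858.

742858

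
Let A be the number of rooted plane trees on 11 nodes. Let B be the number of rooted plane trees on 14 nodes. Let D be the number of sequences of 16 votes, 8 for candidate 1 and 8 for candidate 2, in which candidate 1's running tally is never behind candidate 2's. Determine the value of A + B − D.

758266

Rooted ordered (plane) trees on m nodes have m−1 edges and are counted by C_{m−1}; m = 11 gives C_10. So A = C_10 = 16796.
Rooted ordered (plane) trees on m nodes have m−1 edges and are counted by C_{m−1}; m = 14 gives C_13. So B = C_13 = 742900.
Ballot sequences with n votes each where one side never trails are Dyck words, counted by C_n; here n = 8. So D = C_8 = 1430.
A + B − D = 16796 + 742900 − 1430 = 758266.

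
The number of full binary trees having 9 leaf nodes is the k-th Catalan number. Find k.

8

Full binary trees with 9 leaves have 9−1 = 8 internal nodes, so there are C_8 of them.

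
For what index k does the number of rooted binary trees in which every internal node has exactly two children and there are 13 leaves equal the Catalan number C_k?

A full binary tree with L leaves has L−1 internal nodes and is counted by C_{L−1}; L = 13 gives C_12.

12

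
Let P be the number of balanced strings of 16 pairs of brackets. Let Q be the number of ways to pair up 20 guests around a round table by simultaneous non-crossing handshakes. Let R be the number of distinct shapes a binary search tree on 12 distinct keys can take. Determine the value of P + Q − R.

With 16 pairs the number of balanced bracket strings is the Catalan number C_16. So P = C_16 = 35357670.
With 20 = 2·10 people, non-crossing handshake pairings are non-crossing perfect matchings on a circle, counted by C_10. So Q = C_10 = 16796.
Rooted binary trees with 12 nodes (each child slot possibly empty) number C_12. So R = C_12 = 208012.
P + Q − R = 35357670 + 16796 − 208012 = 35166454.

35166454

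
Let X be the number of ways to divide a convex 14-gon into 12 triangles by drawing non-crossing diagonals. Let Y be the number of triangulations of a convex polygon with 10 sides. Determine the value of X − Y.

206582

Triangulations of a convex m-gon are counted by C_{m−2}; with m = 14 this is C_12. So X = C_12 = 208012.
A convex 10-gon is triangulated into 8 triangles, and the number of such triangulations is the Catalan number C_{10−2} = C_8. So Y = C_8 = 1430.
X − Y = 208012 − 1430 = 206582.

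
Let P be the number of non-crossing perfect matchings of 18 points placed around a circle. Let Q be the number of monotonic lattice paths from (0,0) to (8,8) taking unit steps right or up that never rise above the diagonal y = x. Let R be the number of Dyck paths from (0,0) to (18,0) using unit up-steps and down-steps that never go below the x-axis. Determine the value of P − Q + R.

8294

Non-crossing perfect matchings of 2n points on a circle are counted by C_n; with 18 points, n = 9. So P = C_9 = 4862.
Monotone paths in an n×n grid that stay weakly below the diagonal are counted by C_n; here n = 8. So Q = C_8 = 1430.
Dyck paths of semilength n (length 2n) are counted by C_n; here n = 9. So R = C_9 = 4862.
P − Q + R = 4862 − 1430 + 4862 = 8294.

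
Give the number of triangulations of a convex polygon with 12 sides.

The number of triangulations of a 12-gon is the Catalan number C_10 (index = sides − 2).
C_10 = C(20,10)/11 = 184756/11 = 16796.

16796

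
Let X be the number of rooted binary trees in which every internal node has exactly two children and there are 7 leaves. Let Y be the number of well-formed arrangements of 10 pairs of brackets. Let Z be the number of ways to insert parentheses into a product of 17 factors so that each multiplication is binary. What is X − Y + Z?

A full binary tree with L leaves has L−1 internal nodes and is counted by C_{L−1}; L = 7 gives C_6. So X = C_6 = 132.
With 10 pairs the number of balanced bracket strings is the Catalan number C_10. So Y = C_10 = 16796.
Bracketing 17 factors into binary products is counted by C_{17−1} = C_16. So Z = C_16 = 35357670.
X − Y + Z = 132 − 16796 + 35357670 = 35341006.

35341006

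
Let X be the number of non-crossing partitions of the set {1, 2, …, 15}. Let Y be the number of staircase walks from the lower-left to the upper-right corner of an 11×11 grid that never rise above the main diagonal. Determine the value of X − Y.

9636059

Non-crossing partitions of an n-element set are counted by C_n; here n = 15. So X = C_15 = 9694845.
Sub-diagonal monotone paths from (0,0) to (11,11) biject with Dyck paths of semilength 11, giving C_11. So Y = C_11 = 58786.
X − Y = 9694845 − 58786 = 9636059.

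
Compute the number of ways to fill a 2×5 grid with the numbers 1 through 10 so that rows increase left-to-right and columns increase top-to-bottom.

By the hook-length formula (or a Dyck-path bijection), SYT of shape 2×5 number C_5.
C_5 = 42.

42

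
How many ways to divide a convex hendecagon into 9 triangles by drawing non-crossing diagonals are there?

4862

The number of triangulations of an 11-gon is the Catalan number C_9 (index = sides − 2).
C_9 = 4862.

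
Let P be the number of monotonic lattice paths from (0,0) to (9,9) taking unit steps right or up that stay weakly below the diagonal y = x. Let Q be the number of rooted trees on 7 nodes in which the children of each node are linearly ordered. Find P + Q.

4994

Sub-diagonal monotone paths from (0,0) to (9,9) biject with Dyck paths of semilength 9, giving C_9. So P = C_9 = 4862.
A rooted plane tree on 7 nodes has 6 edges, and such trees are counted by C_6. So Q = C_6 = 132.
P + Q = 4862 + 132 = 4994.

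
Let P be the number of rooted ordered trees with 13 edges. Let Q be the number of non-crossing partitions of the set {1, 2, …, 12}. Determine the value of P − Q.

Rooted ordered trees with n edges are counted by C_n; here n = 13. So P = C_13 = 742900.
Non-crossing partitions of an n-element set are counted by C_n; here n = 12. So Q = C_12 = 208012.
P − Q = 742900 − 208012 = 534888.

534888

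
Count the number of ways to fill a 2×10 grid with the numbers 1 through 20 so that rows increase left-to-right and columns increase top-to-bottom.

16796

Standard Young tableaux of shape 2×n are counted by C_n; here n = 10.
C_10 = 16796.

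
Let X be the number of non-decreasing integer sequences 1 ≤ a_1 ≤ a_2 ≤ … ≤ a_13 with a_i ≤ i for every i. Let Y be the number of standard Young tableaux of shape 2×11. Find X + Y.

801686

Weakly increasing sequences with a_i ≤ i biject with Dyck paths of semilength 13, so there are C_13. So X = C_13 = 742900.
Standard Young tableaux of shape 2×n are counted by C_n; here n = 11. So Y = C_11 = 58786.
X + Y = 742900 + 58786 = 801686.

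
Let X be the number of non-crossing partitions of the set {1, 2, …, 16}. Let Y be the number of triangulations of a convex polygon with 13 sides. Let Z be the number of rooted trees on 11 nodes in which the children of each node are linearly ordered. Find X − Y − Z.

The non-crossing partitions of [16] form a lattice of size C_16. So X = C_16 = 35357670.
A convex 13-gon is triangulated into 11 triangles, and the number of such triangulations is the Catalan number C_{13−2} = C_11. So Y = C_11 = 58786.
Rooted ordered (plane) trees on m nodes have m−1 edges and are counted by C_{m−1}; m = 11 gives C_10. So Z = C_10 = 16796.
X − Y − Z = 35357670 − 58786 − 16796 = 35282088.

35282088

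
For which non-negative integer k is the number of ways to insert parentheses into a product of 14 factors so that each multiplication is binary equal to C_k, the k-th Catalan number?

Parenthesizations of m factors correspond to full binary trees with m leaves, counted by C_{m−1}; m = 14 gives C_13.

13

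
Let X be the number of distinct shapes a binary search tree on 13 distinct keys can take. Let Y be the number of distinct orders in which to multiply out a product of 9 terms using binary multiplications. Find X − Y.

741470

Binary trees (left/right distinguished) on n nodes are counted by C_n; here n = 13. So X = C_13 = 742900.
Bracketing 9 factors into binary products is counted by C_{9−1} = C_8. So Y = C_8 = 1430.
X − Y = 742900 − 1430 = 741470.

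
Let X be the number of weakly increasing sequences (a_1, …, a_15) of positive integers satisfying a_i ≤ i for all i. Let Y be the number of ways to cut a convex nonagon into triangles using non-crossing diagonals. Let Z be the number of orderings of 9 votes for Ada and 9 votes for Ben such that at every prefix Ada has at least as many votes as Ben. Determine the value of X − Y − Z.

9689554

Such sub-staircase sequences of length n are counted by C_n; here n = 15. So X = C_15 = 9694845.
A convex 9-gon is triangulated into 7 triangles, and the number of such triangulations is the Catalan number C_{9−2} = C_7. So Y = C_7 = 429.
Ballot sequences with n votes each where one side never trails are Dyck words, counted by C_n; here n = 9. So Z = C_9 = 4862.
X − Y − Z = 9694845 − 429 − 4862 = 9689554.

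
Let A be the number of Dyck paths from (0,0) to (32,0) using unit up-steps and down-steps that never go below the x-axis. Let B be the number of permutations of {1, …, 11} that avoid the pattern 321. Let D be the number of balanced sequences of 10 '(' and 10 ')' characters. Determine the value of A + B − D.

Dyck paths of semilength n (length 2n) are counted by C_n; here n = 16. So A = C_16 = 35357670.
For any fixed pattern of length 3, the pattern-avoiding permutations of [11] number C_11. So B = C_11 = 58786.
With 10 pairs the number of balanced bracket strings is the Catalan number C_10. So D = C_10 = 16796.
A + B − D = 35357670 + 58786 − 16796 = 35399660.

35399660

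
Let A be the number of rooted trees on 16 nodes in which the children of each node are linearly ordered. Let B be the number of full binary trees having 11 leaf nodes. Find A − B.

9678049

Rooted ordered (plane) trees on m nodes have m−1 edges and are counted by C_{m−1}; m = 16 gives C_15. So A = C_15 = 9694845.
A full binary tree with L leaves has L−1 internal nodes and is counted by C_{L−1}; L = 11 gives C_10. So B = C_10 = 16796.
A − B = 9694845 − 16796 = 9678049.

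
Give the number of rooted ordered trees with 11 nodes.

16796

Rooted ordered (plane) trees on m nodes have m−1 edges and are counted by C_{m−1}; m = 11 gives C_10.
C_10 = 16796.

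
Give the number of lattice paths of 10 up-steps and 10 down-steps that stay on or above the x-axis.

Dyck paths of semilength n (length 2n) are counted by C_n; here n = 10.
C_10 = C(20,10)/11 = 184756/11 = 16796.

16796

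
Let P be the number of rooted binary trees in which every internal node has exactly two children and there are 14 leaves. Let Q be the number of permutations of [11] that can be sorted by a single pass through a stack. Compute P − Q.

684114

A full binary tree with L leaves has L−1 internal nodes and is counted by C_{L−1}; L = 14 gives C_13. So P = C_13 = 742900.
Stack-sortable permutations are exactly the 231-avoiding ones, counted by C_n; here n = 11. So Q = C_11 = 58786.
P − Q = 742900 − 58786 = 684114.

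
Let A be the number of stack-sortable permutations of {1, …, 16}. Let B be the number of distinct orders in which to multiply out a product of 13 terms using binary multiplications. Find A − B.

35149658

By Knuth's characterisation, the stack-sortable permutations of length 16 are the 231-avoiders, numbering C_16. So A = C_16 = 35357670.
Parenthesizations of m factors correspond to full binary trees with m leaves, counted by C_{m−1}; m = 13 gives C_12. So B = C_12 = 208012.
A − B = 35357670 − 208012 = 35149658.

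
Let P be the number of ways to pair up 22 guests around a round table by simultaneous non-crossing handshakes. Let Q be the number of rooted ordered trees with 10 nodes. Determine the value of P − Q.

Non-crossing handshake pairings of 2n people are counted by C_n; 22 people gives n = 11. So P = C_11 = 58786.
Rooted ordered (plane) trees on m nodes have m−1 edges and are counted by C_{m−1}; m = 10 gives C_9. So Q = C_9 = 4862.
P − Q = 58786 − 4862 = 53924.

53924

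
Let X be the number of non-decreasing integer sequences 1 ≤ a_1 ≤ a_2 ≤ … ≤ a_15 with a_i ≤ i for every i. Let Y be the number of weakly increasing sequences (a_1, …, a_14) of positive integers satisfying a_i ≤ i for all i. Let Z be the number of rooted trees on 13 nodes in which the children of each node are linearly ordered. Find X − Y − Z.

6812393

Such sub-staircase sequences of length n are counted by C_n; here n = 15. So X = C_15 = 9694845.
Weakly increasing sequences with a_i ≤ i biject with Dyck paths of semilength 14, so there are C_14. So Y = C_14 = 2674440.
Rooted ordered (plane) trees on m nodes have m−1 edges and are counted by C_{m−1}; m = 13 gives C_12. So Z = C_12 = 208012.
X − Y − Z = 9694845 − 2674440 − 208012 = 6812393.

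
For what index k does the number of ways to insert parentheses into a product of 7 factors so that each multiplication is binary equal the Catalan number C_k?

6

Ways to associate a product of 7 factors correspond to binary trees on 7 leaves, so the count is C_6.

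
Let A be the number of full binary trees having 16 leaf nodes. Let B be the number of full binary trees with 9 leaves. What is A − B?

9693415

Full binary trees with 16 leaves have 16−1 = 15 internal nodes, so there are C_15 of them. So A = C_15 = 9694845.
A full binary tree with L leaves has L−1 internal nodes and is counted by C_{L−1}; L = 9 gives C_8. So B = C_8 = 1430.
A − B = 9694845 − 1430 = 9693415.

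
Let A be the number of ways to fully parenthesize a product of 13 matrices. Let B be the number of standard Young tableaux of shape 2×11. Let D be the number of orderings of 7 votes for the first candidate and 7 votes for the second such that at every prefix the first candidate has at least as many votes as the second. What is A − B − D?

148797

Ways to associate a product of 13 factors correspond to binary trees on 13 leaves, so the count is C_12. So A = C_12 = 208012.
Standard Young tableaux of shape 2×n are counted by C_n; here n = 11. So B = C_11 = 58786.
Reading a vote for the leader as '(' and for the other as ')' turns such a sequence into a balanced string of 7 pairs, so the count is C_7. So D = C_7 = 429.
A − B − D = 208012 − 58786 − 429 = 148797.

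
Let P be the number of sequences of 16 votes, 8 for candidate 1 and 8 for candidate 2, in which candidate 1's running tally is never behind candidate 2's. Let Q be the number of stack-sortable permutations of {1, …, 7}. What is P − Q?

Reading a vote for the leader as '(' and for the other as ')' turns such a sequence into a balanced string of 8 pairs, so the count is C_8. So P = C_8 = 1430.
By Knuth's characterisation, the stack-sortable permutations of length 7 are the 231-avoiders, numbering C_7. So Q = C_7 = 429.
P − Q = 1430 − 429 = 1001.

1001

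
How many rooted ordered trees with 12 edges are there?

Rooted ordered trees with n edges are counted by C_n; here n = 12.
C_12 = C(24,12)/13 = 2704156/13 = 208012.

208012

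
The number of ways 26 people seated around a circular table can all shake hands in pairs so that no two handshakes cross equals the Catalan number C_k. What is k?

13

Non-crossing handshake pairings of 2n people are counted by C_n; 26 people gives n = 13.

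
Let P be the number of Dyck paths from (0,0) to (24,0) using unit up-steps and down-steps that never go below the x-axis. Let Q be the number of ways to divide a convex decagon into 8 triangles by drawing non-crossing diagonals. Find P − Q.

A Dyck path with 12 up-steps and 12 down-steps has semilength 12, so there are C_12 of them. So P = C_12 = 208012.
Triangulations of a convex m-gon are counted by C_{m−2}; with m = 10 this is C_8. So Q = C_8 = 1430.
P − Q = 208012 − 1430 = 206582.

206582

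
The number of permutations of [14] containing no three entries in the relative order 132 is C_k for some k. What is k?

14

For any fixed pattern of length 3, the pattern-avoiding permutations of [14] number C_14.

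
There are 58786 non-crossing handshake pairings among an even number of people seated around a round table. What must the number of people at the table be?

22

Non-crossing handshake pairings of 2n people are counted by C_n. Since C_11 = 58786, the index is 11.
So n = 11, and there are 2n = 22 people.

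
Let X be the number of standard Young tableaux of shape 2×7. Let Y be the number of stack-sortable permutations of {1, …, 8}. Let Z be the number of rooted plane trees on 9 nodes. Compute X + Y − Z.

429

Standard Young tableaux of shape 2×n are counted by C_n; here n = 7. So X = C_7 = 429.
By Knuth's characterisation, the stack-sortable permutations of length 8 are the 231-avoiders, numbering C_8. So Y = C_8 = 1430.
A rooted plane tree on 9 nodes has 8 edges, and such trees are counted by C_8. So Z = C_8 = 1430.
X + Y − Z = 429 + 1430 − 1430 = 429.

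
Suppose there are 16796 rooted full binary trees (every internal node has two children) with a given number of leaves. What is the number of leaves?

11

Full binary trees with L leaves are counted by C_{L−1}; 16796 = C_10.
So the index is 10, and the number of leaves is 10 + 1 = 11.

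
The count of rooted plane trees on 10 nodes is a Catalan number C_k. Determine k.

Rooted ordered (plane) trees on m nodes have m−1 edges and are counted by C_{m−1}; m = 10 gives C_9.

9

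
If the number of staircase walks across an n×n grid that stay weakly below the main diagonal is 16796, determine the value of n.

10

Such diagonal-avoiding paths in an n×n grid are counted by C_n. The Catalan number equal to 16796 is C_10.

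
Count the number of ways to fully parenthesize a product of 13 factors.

208012

Bracketing 13 factors into binary products is counted by C_{13−1} = C_12.
C_12 = C_11 · 2(2·11+1)/(11+2) = 58786 · 46/13 = 208012.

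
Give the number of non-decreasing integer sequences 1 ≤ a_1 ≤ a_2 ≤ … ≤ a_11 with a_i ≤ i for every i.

Weakly increasing sequences with a_i ≤ i biject with Dyck paths of semilength 11, so there are C_11.
C_11 = C_10 · 2(2·10+1)/(10+2) = 16796 · 42/12 = 58786.

58786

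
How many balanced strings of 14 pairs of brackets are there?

2674440

Balanced strings of n pairs of brackets are counted by C_n; here n = 14.
C_14 = C(28,14)/15 = 40116600/15 = 2674440.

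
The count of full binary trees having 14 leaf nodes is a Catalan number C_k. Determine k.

13

Full binary trees with 14 leaves have 14−1 = 13 internal nodes, so there are C_13 of them.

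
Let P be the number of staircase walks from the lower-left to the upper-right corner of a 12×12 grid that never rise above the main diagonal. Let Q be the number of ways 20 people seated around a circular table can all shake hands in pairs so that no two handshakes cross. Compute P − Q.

191216

Monotone paths in an n×n grid that stay weakly below the diagonal are counted by C_n; here n = 12. So P = C_12 = 208012.
Non-crossing handshake pairings of 2n people are counted by C_n; 20 people gives n = 10. So Q = C_10 = 16796.
P − Q = 208012 − 16796 = 191216.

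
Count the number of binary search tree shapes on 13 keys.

742900

Rooted binary trees with 13 nodes (each child slot possibly empty) number C_13.
C_13 = C_12 · 2(2·12+1)/(12+2) = 208012 · 50/14 = 742900.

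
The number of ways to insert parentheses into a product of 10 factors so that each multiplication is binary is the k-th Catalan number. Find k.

9

Parenthesizations of m factors correspond to full binary trees with m leaves, counted by C_{m−1}; m = 10 gives C_9.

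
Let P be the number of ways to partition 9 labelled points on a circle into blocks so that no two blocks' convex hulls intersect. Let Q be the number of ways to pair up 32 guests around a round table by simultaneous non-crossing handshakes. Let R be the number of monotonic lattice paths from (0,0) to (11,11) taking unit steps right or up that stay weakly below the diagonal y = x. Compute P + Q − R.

Non-crossing partitions of an n-element set are counted by C_n; here n = 9. So P = C_9 = 4862.
With 32 = 2·16 people, non-crossing handshake pairings are non-crossing perfect matchings on a circle, counted by C_16. So Q = C_16 = 35357670.
Sub-diagonal monotone paths from (0,0) to (11,11) biject with Dyck paths of semilength 11, giving C_11. So R = C_11 = 58786.
P + Q − R = 4862 + 35357670 − 58786 = 35303746.

35303746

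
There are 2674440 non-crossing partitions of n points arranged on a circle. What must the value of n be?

14

Non-crossing partitions of [n] are counted by C_n, and C_14 = 2674440.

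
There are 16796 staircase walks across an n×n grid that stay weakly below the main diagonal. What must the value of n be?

10

Such diagonal-avoiding paths in an n×n grid are counted by C_n, and C_10 = 16796.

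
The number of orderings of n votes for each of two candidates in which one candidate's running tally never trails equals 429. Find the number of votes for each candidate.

Such ballot sequences with n votes each are counted by C_n. Since C_7 = 429, the index is 7.

7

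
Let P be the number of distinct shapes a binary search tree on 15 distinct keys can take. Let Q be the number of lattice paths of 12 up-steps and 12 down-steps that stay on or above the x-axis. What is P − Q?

There are C_n binary search tree shapes on n keys; with n = 15 that is C_15. So P = C_15 = 9694845.
A Dyck path with 12 up-steps and 12 down-steps has semilength 12, so there are C_12 of them. So Q = C_12 = 208012.
P − Q = 9694845 − 208012 = 9486833.

9486833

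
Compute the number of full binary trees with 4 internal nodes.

The number of full binary trees on 4 internal nodes is the Catalan number C_4.
C_4 = 14.

14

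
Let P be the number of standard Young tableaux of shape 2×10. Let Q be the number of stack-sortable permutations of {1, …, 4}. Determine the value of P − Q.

16782

Standard Young tableaux of shape 2×n are counted by C_n; here n = 10. So P = C_10 = 16796.
Stack-sortable permutations are exactly the 231-avoiding ones, counted by C_n; here n = 4. So Q = C_4 = 14.
P − Q = 16796 − 14 = 16782.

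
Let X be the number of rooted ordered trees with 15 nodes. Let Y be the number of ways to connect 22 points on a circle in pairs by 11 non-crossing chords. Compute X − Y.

A rooted plane tree on 15 nodes has 14 edges, and such trees are counted by C_14. So X = C_14 = 2674440.
Non-crossing perfect matchings of 2n points on a circle are counted by C_n; with 22 points, n = 11. So Y = C_11 = 58786.
X − Y = 2674440 − 58786 = 2615654.

2615654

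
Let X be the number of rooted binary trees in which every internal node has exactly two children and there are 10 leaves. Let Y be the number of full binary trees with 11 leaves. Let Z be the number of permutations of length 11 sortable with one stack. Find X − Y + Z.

46852

A full binary tree with L leaves has L−1 internal nodes and is counted by C_{L−1}; L = 10 gives C_9. So X = C_9 = 4862.
A full binary tree with L leaves has L−1 internal nodes and is counted by C_{L−1}; L = 11 gives C_10. So Y = C_10 = 16796.
By Knuth's characterisation, the stack-sortable permutations of length 11 are the 231-avoiders, numbering C_11. So Z = C_11 = 58786.
X − Y + Z = 4862 − 16796 + 58786 = 46852.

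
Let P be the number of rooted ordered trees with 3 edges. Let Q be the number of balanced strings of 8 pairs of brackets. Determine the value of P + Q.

1435

A rooted plane tree with 3 edges has 4 nodes, and the count is C_3. So P = C_3 = 5.
A balanced arrangement of 8 bracket pairs is a Dyck word of semilength 8, so the count is C_8. So Q = C_8 = 1430.
P + Q = 5 + 1430 = 1435.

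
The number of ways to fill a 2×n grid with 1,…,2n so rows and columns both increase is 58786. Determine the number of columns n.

Standard Young tableaux of shape 2×n are counted by C_n, and C_11 = 58786.

11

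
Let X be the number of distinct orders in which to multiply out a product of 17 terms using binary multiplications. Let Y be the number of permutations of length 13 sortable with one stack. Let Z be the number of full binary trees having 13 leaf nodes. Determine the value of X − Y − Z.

Ways to associate a product of 17 factors correspond to binary trees on 17 leaves, so the count is C_16. So X = C_16 = 35357670.
By Knuth's characterisation, the stack-sortable permutations of length 13 are the 231-avoiders, numbering C_13. So Y = C_13 = 742900.
Full binary trees with 13 leaves have 13−1 = 12 internal nodes, so there are C_12 of them. So Z = C_12 = 208012.
X − Y − Z = 35357670 − 742900 − 208012 = 34406758.

34406758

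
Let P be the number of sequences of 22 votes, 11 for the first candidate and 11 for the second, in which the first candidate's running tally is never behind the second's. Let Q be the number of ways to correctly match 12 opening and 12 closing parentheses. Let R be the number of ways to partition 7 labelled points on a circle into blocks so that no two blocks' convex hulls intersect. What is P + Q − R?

266369

Ballot sequences with n votes each where one side never trails are Dyck words, counted by C_n; here n = 11. So P = C_11 = 58786.
With 12 pairs the number of balanced bracket strings is the Catalan number C_12. So Q = C_12 = 208012.
Non-crossing partitions of an n-element set are counted by C_n; here n = 7. So R = C_7 = 429.
P + Q − R = 58786 + 208012 − 429 = 266369.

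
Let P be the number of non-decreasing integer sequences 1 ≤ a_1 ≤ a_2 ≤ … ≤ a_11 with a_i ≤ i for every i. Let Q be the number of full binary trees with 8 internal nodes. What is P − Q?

57356

Such sub-staircase sequences of length n are counted by C_n; here n = 11. So P = C_11 = 58786.
The number of full binary trees on 8 internal nodes is the Catalan number C_8. So Q = C_8 = 1430.
P − Q = 58786 − 1430 = 57356.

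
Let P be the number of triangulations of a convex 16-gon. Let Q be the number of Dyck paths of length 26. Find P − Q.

The number of triangulations of a 16-gon is the Catalan number C_14 (index = sides − 2). So P = C_14 = 2674440.
Paths of 13 up- and 13 down-steps that never dip below the axis are Dyck paths; their count is C_13. So Q = C_13 = 742900.
P − Q = 2674440 − 742900 = 1931540.

1931540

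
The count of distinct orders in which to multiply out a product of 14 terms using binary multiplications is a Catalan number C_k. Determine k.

13

Bracketing 14 factors into binary products is counted by C_{14−1} = C_13.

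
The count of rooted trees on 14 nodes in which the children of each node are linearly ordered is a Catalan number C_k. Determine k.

Rooted ordered (plane) trees on m nodes have m−1 edges and are counted by C_{m−1}; m = 14 gives C_13.

13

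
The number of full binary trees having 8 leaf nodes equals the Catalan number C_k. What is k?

A full binary tree with L leaves has L−1 internal nodes and is counted by C_{L−1}; L = 8 gives C_7.

7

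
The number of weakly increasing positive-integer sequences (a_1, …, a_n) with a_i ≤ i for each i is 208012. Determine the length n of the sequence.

Such sub-staircase sequences of length n are counted by C_n, and C_12 = 208012.

12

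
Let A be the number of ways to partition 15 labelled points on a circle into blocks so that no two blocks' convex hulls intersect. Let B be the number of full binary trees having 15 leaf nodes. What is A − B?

7020405

The non-crossing partitions of [15] form a lattice of size C_15. So A = C_15 = 9694845.
Full binary trees with 15 leaves have 15−1 = 14 internal nodes, so there are C_14 of them. So B = C_14 = 2674440.
A − B = 9694845 − 2674440 = 7020405.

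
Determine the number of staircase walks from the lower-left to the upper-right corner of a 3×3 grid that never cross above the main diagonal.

5

Monotone paths in an n×n grid that stay weakly below the diagonal are counted by C_n; here n = 3.
C_3 = 5.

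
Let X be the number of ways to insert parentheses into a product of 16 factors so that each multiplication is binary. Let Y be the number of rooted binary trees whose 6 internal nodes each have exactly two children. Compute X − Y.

9694713

Bracketing 16 factors into binary products is counted by C_{16−1} = C_15. So X = C_15 = 9694845.
The number of full binary trees on 6 internal nodes is the Catalan number C_6. So Y = C_6 = 132.
X − Y = 9694845 − 132 = 9694713.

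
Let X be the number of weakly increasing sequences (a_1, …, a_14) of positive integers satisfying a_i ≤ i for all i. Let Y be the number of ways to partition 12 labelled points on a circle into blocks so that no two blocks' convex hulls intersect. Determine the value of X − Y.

Weakly increasing sequences with a_i ≤ i biject with Dyck paths of semilength 14, so there are C_14. So X = C_14 = 2674440.
The non-crossing partitions of [12] form a lattice of size C_12. So Y = C_12 = 208012.
X − Y = 2674440 − 208012 = 2466428.

2466428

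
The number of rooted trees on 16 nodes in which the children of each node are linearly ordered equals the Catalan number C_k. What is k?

15

A rooted plane tree on 16 nodes has 15 edges, and such trees are counted by C_15.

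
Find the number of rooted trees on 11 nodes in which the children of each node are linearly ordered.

A rooted plane tree on 11 nodes has 10 edges, and such trees are counted by C_10.
C_10 = 16796.

16796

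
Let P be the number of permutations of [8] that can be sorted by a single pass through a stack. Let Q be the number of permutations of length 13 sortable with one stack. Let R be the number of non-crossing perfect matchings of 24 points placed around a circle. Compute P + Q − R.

536318

Stack-sortable permutations are exactly the 231-avoiding ones, counted by C_n; here n = 8. So P = C_8 = 1430.
Stack-sortable permutations are exactly the 231-avoiding ones, counted by C_n; here n = 13. So Q = C_13 = 742900.
Pairing 24 circle points by 12 non-crossing chords gives C_12 matchings. So R = C_12 = 208012.
P + Q − R = 1430 + 742900 − 208012 = 536318.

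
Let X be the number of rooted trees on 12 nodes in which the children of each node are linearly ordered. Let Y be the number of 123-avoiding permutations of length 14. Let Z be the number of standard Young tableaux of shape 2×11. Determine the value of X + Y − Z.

A rooted plane tree on 12 nodes has 11 edges, and such trees are counted by C_11. So X = C_11 = 58786.
Permutations of [n] avoiding any single length-3 pattern are counted by C_n; here n = 14. So Y = C_14 = 2674440.
By the hook-length formula (or a Dyck-path bijection), SYT of shape 2×11 number C_11. So Z = C_11 = 58786.
X + Y − Z = 58786 + 2674440 − 58786 = 2674440.

2674440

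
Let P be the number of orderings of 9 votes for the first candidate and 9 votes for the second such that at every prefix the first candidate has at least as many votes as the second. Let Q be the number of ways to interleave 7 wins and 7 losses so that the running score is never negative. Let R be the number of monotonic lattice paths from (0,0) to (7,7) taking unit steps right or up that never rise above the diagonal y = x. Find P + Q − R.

4862

Reading a vote for the leader as '(' and for the other as ')' turns such a sequence into a balanced string of 9 pairs, so the count is C_9. So P = C_9 = 4862.
Ballot sequences with n votes each where one side never trails are Dyck words, counted by C_n; here n = 7. So Q = C_7 = 429.
Sub-diagonal monotone paths from (0,0) to (7,7) biject with Dyck paths of semilength 7, giving C_7. So R = C_7 = 429.
P + Q − R = 4862 + 429 − 429 = 4862.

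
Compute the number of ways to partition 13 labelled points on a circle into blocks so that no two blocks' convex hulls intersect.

Non-crossing partitions of an n-element set are counted by C_n; here n = 13.
C_13 = 742900.

742900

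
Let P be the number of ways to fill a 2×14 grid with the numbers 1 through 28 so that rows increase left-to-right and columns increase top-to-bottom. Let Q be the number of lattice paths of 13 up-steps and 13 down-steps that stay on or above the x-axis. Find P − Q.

By the hook-length formula (or a Dyck-path bijection), SYT of shape 2×14 number C_14. So P = C_14 = 2674440.
A Dyck path with 13 up-steps and 13 down-steps has semilength 13, so there are C_13 of them. So Q = C_13 = 742900.
P − Q = 2674440 − 742900 = 1931540.

1931540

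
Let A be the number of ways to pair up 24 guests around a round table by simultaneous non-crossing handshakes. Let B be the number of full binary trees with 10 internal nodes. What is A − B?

191216

With 24 = 2·12 people, non-crossing handshake pairings are non-crossing perfect matchings on a circle, counted by C_12. So A = C_12 = 208012.
Full binary trees with n internal nodes are counted by C_n; here n = 10. So B = C_10 = 16796.
A − B = 208012 − 16796 = 191216.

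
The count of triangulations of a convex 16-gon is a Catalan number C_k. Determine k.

14

The number of triangulations of a 16-gon is the Catalan number C_14 (index = sides − 2).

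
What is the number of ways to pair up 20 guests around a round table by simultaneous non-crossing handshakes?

16796

With 20 = 2·10 people, non-crossing handshake pairings are non-crossing perfect matchings on a circle, counted by C_10.
C_10 = C_9 · 2(2·9+1)/(9+2) = 4862 · 38/11 = 16796.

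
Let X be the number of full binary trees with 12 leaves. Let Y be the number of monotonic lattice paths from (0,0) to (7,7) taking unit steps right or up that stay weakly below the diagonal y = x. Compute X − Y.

Full binary trees with 12 leaves have 12−1 = 11 internal nodes, so there are C_11 of them. So X = C_11 = 58786.
Monotone paths in an n×n grid that stay weakly below the diagonal are counted by C_n; here n = 7. So Y = C_7 = 429.
X − Y = 58786 − 429 = 58357.

58357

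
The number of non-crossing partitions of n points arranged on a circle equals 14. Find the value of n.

Non-crossing partitions of [n] are counted by C_n, and C_4 = 14.

4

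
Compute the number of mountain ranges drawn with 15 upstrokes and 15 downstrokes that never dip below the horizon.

Paths of 15 up- and 15 down-steps that never dip below the axis are Dyck paths; their count is C_15.
C_15 = C_14 · 2(2·14+1)/(14+2) = 2674440 · 58/16 = 9694845.

9694845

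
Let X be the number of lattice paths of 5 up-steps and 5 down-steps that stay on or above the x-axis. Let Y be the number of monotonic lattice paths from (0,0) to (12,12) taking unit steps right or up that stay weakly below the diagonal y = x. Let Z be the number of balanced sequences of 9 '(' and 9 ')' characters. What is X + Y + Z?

212916

A Dyck path with 5 up-steps and 5 down-steps has semilength 5, so there are C_5 of them. So X = C_5 = 42.
Monotone paths in an n×n grid that stay weakly below the diagonal are counted by C_n; here n = 12. So Y = C_12 = 208012.
A balanced arrangement of 9 bracket pairs is a Dyck word of semilength 9, so the count is C_9. So Z = C_9 = 4862.
X + Y + Z = 42 + 208012 + 4862 = 212916.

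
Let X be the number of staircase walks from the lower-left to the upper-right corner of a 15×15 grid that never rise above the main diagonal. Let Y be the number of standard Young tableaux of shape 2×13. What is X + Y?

Monotone paths in an n×n grid that stay weakly below the diagonal are counted by C_n; here n = 15. So X = C_15 = 9694845.
Standard Young tableaux of shape 2×n are counted by C_n; here n = 13. So Y = C_13 = 742900.
X + Y = 9694845 + 742900 = 10437745.

10437745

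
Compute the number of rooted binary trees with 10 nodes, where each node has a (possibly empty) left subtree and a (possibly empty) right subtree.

16796

Rooted binary trees with 10 nodes (each child slot possibly empty) number C_10.
C_10 = C(20,10)/11 = 184756/11 = 16796.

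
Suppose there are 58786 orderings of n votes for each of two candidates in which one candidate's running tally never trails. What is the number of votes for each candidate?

11

Such ballot sequences with n votes each are counted by C_n. Since C_11 = 58786, the index is 11.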